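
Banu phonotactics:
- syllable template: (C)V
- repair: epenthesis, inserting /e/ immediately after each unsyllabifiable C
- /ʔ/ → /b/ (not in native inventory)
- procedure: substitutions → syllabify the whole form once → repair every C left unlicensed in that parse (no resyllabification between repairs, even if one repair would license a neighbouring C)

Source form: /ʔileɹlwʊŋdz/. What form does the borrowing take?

bileɹelewʊŋedeze

Substitution: /ʔ/ → /b/, giving /bileɹlwʊŋdz/.
The consonants /ɹ/, /l/, /ŋ/, /d/, /z/ cannot be parsed into a legal (C)V syllable (no codas are permitted; onsets are limited to one consonant).
Inserting the epenthetic vowel yields /ɹ/ → /ɹe/, /l/ → /le/, /ŋ/ → /ŋe/, /d/ → /de/, /z/ → /ze/.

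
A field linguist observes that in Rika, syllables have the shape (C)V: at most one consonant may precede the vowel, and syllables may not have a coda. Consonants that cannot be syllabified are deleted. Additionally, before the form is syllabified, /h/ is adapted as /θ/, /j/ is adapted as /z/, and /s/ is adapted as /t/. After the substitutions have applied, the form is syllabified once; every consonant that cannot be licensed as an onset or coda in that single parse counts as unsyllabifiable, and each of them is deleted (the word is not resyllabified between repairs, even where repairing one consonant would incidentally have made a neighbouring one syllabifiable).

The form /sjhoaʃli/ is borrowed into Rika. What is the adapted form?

Substitution: /s/ → /t/, /j/ → /z/, /h/ → /θ/, giving /tzθoaʃli/.
The consonants /t/, /z/, /ʃ/ cannot be parsed into a legal (C)V syllable (no codas are permitted; onsets are limited to one consonant).
Deletion applies to /t/, /z/, /ʃ/.

θoali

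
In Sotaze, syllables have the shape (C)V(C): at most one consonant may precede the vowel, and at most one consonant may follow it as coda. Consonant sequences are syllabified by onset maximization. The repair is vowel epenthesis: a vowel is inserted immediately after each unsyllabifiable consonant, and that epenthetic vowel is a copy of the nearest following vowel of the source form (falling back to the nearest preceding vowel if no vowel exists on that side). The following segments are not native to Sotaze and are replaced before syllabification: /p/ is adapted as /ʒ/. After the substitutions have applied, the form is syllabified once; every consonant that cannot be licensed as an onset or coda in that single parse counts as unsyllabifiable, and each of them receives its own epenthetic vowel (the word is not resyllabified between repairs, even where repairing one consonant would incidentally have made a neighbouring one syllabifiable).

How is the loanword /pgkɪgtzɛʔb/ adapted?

ʒɪgɪkɪgtɛzɛʔbɛ

Substitution: /p/ → /ʒ/, giving /ʒgkɪgtzɛʔb/.
Under (C)V(C), the unsyllabifiable consonants are /ʒ/, /g/, /t/, /b/ (at most one coda consonant is licensed; onsets are limited to one consonant).
Each unlicensed consonant becomes the onset of a new syllable: /ʒ/ → /ʒɪ/, /g/ → /gɪ/, /t/ → /tɛ/, /b/ → /bɛ/.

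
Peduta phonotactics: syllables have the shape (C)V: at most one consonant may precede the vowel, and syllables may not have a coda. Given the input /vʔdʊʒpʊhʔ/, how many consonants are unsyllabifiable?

5

The consonants /v/, /ʔ/, /ʒ/, /h/, /ʔ/ cannot be parsed into a legal (C)V syllable (no codas are permitted; onsets are limited to one consonant).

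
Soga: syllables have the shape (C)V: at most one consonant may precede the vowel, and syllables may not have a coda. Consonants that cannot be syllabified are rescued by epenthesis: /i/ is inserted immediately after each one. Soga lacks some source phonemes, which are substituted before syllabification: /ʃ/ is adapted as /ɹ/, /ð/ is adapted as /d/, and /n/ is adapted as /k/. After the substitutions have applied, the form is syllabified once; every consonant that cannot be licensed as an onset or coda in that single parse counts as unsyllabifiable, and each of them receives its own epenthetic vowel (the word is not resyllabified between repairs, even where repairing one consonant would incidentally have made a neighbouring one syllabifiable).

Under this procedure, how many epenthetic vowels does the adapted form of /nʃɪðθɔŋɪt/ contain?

After substitution the input is /kɹɪdθɔŋɪt/.
The unsyllabifiable consonants are /k/, /d/, /t/; each receives one epenthetic vowel.

3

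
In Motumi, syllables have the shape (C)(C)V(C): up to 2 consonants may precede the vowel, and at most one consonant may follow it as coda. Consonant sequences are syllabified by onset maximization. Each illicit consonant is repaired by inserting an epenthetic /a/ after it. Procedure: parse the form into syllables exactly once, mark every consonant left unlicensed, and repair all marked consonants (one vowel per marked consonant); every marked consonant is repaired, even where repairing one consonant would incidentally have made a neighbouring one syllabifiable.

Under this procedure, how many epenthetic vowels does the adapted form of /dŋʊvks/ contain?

The unsyllabifiable consonants are /k/, /s/; each receives one epenthetic vowel.

2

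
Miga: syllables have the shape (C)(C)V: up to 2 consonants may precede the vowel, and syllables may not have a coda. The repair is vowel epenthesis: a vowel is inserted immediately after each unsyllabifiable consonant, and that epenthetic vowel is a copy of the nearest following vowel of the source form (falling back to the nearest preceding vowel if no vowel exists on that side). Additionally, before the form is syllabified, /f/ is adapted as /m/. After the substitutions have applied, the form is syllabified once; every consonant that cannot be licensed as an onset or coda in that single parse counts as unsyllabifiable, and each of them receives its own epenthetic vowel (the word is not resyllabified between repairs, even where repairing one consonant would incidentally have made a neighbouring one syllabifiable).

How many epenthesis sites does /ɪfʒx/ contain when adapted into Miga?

After substitution the input is /ɪmʒx/.
The unsyllabifiable consonants are /m/, /ʒ/, /x/; each receives one epenthetic vowel.

3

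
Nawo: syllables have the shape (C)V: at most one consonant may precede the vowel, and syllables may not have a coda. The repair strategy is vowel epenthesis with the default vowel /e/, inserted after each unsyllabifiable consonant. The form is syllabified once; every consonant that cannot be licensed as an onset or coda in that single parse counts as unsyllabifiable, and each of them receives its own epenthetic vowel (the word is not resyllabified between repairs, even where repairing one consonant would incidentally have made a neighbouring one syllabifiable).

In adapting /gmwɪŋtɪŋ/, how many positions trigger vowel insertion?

4

The unsyllabifiable consonants are /g/, /m/, /ŋ/, /ŋ/; each receives one epenthetic vowel.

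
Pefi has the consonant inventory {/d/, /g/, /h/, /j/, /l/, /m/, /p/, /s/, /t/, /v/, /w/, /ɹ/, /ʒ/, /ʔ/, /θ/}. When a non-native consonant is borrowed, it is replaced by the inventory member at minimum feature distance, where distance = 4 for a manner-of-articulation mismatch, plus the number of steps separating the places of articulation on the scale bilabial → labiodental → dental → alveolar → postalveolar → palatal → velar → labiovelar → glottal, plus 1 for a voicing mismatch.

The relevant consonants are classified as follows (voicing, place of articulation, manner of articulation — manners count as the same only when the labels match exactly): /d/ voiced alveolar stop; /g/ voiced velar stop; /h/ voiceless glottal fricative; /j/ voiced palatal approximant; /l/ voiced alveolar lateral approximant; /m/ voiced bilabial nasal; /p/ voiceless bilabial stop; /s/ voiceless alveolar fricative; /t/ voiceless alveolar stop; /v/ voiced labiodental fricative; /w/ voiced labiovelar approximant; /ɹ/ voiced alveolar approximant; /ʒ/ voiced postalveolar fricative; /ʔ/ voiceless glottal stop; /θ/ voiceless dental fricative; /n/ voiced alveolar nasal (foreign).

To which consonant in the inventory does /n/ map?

/m/ is closest: same manner (nasal), place distance 3 (alveolar→bilabial), same voicing; total 3. Next closest is /d/ at distance 4.

m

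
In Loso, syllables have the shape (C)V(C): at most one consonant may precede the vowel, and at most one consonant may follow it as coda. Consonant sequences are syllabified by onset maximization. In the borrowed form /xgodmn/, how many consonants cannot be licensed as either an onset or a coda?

3

Syllabifying with onset maximization leaves /x/, /m/, /n/ stranded (at most one coda consonant is licensed; onsets are limited to one consonant).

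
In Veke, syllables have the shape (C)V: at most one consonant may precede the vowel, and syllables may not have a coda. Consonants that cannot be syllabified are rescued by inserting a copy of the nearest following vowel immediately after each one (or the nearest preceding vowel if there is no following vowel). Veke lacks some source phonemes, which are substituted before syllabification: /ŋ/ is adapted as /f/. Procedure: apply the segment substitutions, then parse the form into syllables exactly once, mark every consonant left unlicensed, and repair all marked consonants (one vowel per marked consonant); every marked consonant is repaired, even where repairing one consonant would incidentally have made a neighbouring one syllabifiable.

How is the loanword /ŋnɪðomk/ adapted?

fɪnɪðomoko

Substitution: /ŋ/ → /f/, giving /fnɪðomk/.
Syllabifying with onset maximization leaves /f/, /m/, /k/ stranded (no codas are permitted; onsets are limited to one consonant).
Epenthesis after each stranded consonant: /f/ → /fɪ/, /m/ → /mo/, /k/ → /ko/.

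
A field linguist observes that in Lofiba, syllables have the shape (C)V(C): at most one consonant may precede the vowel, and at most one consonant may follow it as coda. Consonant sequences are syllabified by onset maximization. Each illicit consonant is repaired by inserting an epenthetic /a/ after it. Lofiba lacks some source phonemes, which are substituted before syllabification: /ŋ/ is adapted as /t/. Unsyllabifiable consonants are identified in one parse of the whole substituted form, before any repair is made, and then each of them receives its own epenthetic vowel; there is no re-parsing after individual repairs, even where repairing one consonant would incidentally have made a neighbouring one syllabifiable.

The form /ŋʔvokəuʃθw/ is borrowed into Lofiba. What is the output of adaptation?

taʔavokəuʃθawa

Substitution: /ŋ/ → /t/, giving /tʔvokəuʃθw/.
The consonants /t/, /ʔ/, /θ/, /w/ cannot be parsed into a legal (C)V(C) syllable (at most one coda consonant is licensed; onsets are limited to one consonant).
Inserting the epenthetic vowel yields /t/ → /ta/, /ʔ/ → /ʔa/, /θ/ → /θa/, /w/ → /wa/.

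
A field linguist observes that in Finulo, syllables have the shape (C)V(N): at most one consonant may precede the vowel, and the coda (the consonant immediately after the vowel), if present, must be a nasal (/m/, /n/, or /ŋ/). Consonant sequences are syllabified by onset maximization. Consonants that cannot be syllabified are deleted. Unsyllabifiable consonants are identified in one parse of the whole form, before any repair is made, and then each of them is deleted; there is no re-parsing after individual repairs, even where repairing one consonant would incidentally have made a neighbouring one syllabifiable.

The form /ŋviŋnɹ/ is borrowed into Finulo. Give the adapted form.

Syllabifying with onset maximization leaves /ŋ/, /n/, /ɹ/ stranded (only a nasal (/m/, /n/, or /ŋ/) is licensed in coda position; onsets are limited to one consonant).
Deleting the stranded consonants removes /ŋ/, /n/, /ɹ/.

viŋ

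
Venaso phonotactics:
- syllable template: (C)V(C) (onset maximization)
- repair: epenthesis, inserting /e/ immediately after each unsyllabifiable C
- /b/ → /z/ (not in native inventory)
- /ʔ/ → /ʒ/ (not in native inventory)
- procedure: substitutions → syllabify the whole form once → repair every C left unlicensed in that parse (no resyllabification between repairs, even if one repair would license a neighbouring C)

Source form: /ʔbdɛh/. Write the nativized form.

ʒezedɛh

Substitution: /ʔ/ → /ʒ/, /b/ → /z/, giving /ʒzdɛh/.
Syllabifying with onset maximization leaves /ʒ/, /z/ stranded (at most one coda consonant is licensed; onsets are limited to one consonant).
Inserting the epenthetic vowel yields /ʒ/ → /ʒe/, /z/ → /ze/.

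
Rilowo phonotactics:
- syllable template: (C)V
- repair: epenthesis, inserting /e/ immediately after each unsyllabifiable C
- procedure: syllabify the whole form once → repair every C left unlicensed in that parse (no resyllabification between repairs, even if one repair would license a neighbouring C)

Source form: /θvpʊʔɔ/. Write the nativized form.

θevepʊʔɔ

Under (C)V, the unsyllabifiable consonants are /θ/, /v/ (no codas are permitted; onsets are limited to one consonant).
Inserting the epenthetic vowel yields /θ/ → /θe/, /v/ → /ve/.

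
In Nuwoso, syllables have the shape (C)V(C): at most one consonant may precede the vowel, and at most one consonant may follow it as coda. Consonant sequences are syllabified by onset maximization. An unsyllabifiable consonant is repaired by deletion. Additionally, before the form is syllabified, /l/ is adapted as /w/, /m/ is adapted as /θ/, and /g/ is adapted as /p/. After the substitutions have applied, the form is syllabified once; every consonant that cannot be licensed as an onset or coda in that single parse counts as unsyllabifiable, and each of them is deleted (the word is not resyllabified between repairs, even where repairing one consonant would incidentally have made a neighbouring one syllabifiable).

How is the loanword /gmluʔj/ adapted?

Substitution: /g/ → /p/, /m/ → /θ/, /l/ → /w/, giving /pθwuʔj/.
Under (C)V(C), the unsyllabifiable consonants are /p/, /θ/, /j/ (at most one coda consonant is licensed; onsets are limited to one consonant).
Each unlicensed consonant is deleted: /p/, /θ/, /j/.

wuʔ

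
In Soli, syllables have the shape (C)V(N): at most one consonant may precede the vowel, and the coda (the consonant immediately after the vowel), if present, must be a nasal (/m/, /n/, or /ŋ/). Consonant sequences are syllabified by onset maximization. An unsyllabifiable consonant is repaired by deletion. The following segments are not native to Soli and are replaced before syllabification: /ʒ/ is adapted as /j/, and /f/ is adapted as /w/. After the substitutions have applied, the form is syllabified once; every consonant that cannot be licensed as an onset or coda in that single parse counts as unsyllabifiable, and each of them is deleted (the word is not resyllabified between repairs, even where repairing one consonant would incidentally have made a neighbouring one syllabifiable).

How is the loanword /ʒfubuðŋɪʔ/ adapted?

wubuŋɪ

Substitution: /ʒ/ → /j/, /f/ → /w/, giving /jwubuðŋɪʔ/.
The consonants /j/, /ð/, /ʔ/ cannot be parsed into a legal (C)V(N) syllable (only a nasal (/m/, /n/, or /ŋ/) is licensed in coda position; onsets are limited to one consonant).
Deletion applies to /j/, /ð/, /ʔ/.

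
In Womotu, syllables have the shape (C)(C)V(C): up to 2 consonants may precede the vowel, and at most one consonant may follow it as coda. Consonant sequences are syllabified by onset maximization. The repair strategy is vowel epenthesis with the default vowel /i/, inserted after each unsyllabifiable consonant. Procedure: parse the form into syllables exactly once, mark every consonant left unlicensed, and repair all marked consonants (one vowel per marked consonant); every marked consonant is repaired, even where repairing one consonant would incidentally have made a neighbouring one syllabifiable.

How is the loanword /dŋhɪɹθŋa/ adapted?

diŋhɪɹθŋa

Syllabifying with onset maximization leaves /d/ stranded (at most one coda consonant is licensed; onsets may contain at most 2 consonants).
Epenthesis after each stranded consonant: /d/ → /di/.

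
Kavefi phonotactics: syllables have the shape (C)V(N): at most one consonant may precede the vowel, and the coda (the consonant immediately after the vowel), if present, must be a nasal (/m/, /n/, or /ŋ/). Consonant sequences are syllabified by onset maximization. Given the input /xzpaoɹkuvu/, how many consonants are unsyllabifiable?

3

The consonants /x/, /z/, /ɹ/ cannot be parsed into a legal (C)V(N) syllable (only a nasal (/m/, /n/, or /ŋ/) is licensed in coda position; onsets are limited to one consonant).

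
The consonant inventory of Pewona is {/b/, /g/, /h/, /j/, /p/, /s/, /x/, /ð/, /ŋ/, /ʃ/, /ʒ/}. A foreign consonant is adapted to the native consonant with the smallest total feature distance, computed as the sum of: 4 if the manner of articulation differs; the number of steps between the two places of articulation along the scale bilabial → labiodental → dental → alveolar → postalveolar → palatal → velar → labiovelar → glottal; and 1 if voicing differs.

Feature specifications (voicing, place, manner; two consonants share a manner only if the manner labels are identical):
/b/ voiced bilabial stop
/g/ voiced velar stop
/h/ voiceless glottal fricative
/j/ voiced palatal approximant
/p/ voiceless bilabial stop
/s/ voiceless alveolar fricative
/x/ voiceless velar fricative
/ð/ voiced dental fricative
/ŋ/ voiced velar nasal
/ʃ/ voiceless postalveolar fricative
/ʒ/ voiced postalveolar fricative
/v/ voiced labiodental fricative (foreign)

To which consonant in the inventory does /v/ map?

/ð/ is closest: same manner (fricative), place distance 1 (labiodental→dental), same voicing; total 1. Next closest is /s/ at distance 3.

ð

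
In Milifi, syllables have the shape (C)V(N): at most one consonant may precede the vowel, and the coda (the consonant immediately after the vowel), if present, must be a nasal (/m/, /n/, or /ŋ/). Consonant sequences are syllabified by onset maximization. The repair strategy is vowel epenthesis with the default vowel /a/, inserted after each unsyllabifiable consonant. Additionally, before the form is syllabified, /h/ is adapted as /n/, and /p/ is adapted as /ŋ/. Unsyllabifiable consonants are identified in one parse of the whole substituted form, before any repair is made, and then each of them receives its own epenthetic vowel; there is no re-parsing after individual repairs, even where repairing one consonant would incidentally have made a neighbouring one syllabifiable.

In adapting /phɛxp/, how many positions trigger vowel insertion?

After substitution the input is /ŋnɛxŋ/.
The unsyllabifiable consonants are /ŋ/, /x/, /ŋ/; each receives one epenthetic vowel.

3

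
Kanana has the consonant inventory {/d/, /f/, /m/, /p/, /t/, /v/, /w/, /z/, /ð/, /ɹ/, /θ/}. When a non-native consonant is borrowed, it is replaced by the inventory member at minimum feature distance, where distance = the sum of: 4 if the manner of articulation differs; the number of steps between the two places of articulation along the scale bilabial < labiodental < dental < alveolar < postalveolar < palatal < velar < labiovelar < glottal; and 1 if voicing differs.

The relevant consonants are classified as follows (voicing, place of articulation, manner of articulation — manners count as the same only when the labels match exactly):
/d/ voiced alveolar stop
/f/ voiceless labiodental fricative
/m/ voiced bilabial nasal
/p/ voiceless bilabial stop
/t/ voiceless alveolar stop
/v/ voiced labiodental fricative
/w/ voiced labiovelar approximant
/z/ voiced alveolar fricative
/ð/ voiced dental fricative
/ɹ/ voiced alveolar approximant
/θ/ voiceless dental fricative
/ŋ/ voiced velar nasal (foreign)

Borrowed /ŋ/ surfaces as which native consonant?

/w/ is closest: manner differs (nasal→approximant, +4), place distance 1 (velar→labiovelar), same voicing; total 5. Next closest is /m/ at distance 6.

w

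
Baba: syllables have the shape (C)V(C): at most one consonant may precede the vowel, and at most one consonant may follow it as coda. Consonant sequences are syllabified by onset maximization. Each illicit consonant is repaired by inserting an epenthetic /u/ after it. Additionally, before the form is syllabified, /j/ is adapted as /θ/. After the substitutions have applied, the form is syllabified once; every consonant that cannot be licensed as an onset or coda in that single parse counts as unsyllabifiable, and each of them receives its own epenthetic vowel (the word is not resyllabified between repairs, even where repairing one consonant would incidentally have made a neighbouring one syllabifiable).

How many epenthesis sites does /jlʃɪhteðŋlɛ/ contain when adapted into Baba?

3

After substitution the input is /θlʃɪhteðŋlɛ/.
The unsyllabifiable consonants are /θ/, /l/, /ŋ/; each receives one epenthetic vowel.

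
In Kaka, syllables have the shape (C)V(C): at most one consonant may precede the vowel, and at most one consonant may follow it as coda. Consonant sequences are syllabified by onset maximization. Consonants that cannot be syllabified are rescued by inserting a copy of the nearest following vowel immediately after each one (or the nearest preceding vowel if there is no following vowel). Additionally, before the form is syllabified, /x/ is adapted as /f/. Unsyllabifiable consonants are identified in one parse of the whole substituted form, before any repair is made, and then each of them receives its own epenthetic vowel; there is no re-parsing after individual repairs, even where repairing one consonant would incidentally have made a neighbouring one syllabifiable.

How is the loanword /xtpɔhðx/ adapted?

fɔtɔpɔhðɔfɔ

Substitution: /x/ → /f/, giving /ftpɔhðf/.
Syllabifying with onset maximization leaves /f/, /t/, /ð/, /f/ stranded (at most one coda consonant is licensed; onsets are limited to one consonant).
Each unlicensed consonant becomes the onset of a new syllable: /f/ → /fɔ/, /t/ → /tɔ/, /ð/ → /ðɔ/, /f/ → /fɔ/.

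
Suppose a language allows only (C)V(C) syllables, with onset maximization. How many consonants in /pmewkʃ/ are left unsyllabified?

The consonants /p/, /k/, /ʃ/ cannot be parsed into a legal (C)V(C) syllable (at most one coda consonant is licensed; onsets are limited to one consonant).

3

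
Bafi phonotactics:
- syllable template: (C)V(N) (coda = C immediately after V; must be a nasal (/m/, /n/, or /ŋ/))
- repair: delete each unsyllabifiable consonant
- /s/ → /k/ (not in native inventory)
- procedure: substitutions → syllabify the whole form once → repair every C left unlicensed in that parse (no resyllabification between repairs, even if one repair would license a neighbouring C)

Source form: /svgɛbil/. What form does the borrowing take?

gɛbi

Substitution: /s/ → /k/, giving /kvgɛbil/.
Syllabifying with onset maximization leaves /k/, /v/, /l/ stranded (only a nasal (/m/, /n/, or /ŋ/) is licensed in coda position; onsets are limited to one consonant).
Deleting the stranded consonants removes /k/, /v/, /l/.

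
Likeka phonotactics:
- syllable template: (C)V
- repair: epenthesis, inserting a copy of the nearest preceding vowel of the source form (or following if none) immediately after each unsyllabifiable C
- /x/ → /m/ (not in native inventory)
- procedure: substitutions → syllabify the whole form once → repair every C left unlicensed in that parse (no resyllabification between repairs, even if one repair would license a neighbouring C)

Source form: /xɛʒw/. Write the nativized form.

Substitution: /x/ → /m/, giving /mɛʒw/.
Syllabifying with onset maximization leaves /ʒ/, /w/ stranded (no codas are permitted; onsets are limited to one consonant).
Each unlicensed consonant becomes the onset of a new syllable: /ʒ/ → /ʒɛ/, /w/ → /wɛ/.

mɛʒɛwɛ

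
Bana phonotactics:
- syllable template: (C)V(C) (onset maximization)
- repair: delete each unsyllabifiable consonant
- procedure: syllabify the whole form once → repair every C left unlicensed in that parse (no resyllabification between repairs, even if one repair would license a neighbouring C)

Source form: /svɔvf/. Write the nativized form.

vɔv

The consonants /s/, /f/ cannot be parsed into a legal (C)V(C) syllable (at most one coda consonant is licensed; onsets are limited to one consonant).
Deletion applies to /s/, /f/.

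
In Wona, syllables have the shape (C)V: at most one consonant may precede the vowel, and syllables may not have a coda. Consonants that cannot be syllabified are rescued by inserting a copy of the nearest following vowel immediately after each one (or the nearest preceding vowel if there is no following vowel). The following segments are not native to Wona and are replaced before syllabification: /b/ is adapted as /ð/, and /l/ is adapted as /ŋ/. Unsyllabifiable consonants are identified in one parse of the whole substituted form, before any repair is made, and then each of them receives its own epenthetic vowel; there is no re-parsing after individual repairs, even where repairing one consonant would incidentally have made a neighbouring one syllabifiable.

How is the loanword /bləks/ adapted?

ðəŋəkəsə

Substitution: /b/ → /ð/, /l/ → /ŋ/, giving /ðŋəks/.
Under (C)V, the unsyllabifiable consonants are /ð/, /k/, /s/ (no codas are permitted; onsets are limited to one consonant).
Each unlicensed consonant becomes the onset of a new syllable: /ð/ → /ðə/, /k/ → /kə/, /s/ → /sə/.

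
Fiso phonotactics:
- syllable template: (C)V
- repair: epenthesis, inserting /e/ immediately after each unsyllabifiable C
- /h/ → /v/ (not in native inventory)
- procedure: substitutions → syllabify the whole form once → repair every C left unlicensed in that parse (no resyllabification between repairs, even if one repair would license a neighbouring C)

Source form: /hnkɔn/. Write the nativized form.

venekɔne

Substitution: /h/ → /v/, giving /vnkɔn/.
Syllabifying with onset maximization leaves /v/, /n/, /n/ stranded (no codas are permitted; onsets are limited to one consonant).
Epenthesis after each stranded consonant: /v/ → /ve/, /n/ → /ne/, /n/ → /ne/.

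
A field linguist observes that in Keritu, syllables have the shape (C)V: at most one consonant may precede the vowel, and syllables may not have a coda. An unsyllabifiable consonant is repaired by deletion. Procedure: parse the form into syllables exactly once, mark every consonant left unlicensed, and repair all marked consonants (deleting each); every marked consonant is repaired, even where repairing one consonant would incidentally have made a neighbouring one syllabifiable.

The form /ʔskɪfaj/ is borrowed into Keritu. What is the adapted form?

Syllabifying with onset maximization leaves /ʔ/, /s/, /j/ stranded (no codas are permitted; onsets are limited to one consonant).
Each unlicensed consonant is deleted: /ʔ/, /s/, /j/.

kɪfa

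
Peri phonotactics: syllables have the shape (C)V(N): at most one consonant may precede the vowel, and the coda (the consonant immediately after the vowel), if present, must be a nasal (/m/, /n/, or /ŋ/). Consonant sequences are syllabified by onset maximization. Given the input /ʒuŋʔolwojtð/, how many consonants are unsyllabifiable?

The consonants /l/, /j/, /t/, /ð/ cannot be parsed into a legal (C)V(N) syllable (only a nasal (/m/, /n/, or /ŋ/) is licensed in coda position; onsets are limited to one consonant).

4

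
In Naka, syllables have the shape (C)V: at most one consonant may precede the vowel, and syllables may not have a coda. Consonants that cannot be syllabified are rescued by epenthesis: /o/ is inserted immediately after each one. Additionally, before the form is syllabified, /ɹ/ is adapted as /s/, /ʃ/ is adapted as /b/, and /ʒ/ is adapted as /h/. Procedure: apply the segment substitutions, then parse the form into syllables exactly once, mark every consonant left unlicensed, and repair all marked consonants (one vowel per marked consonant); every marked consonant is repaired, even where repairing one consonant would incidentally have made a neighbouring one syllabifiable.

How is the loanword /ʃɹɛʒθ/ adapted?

bosɛhoθo

Substitution: /ʃ/ → /b/, /ɹ/ → /s/, /ʒ/ → /h/, giving /bsɛhθ/.
Under (C)V, the unsyllabifiable consonants are /b/, /h/, /θ/ (no codas are permitted; onsets are limited to one consonant).
Each unlicensed consonant becomes the onset of a new syllable: /b/ → /bo/, /h/ → /ho/, /θ/ → /θo/.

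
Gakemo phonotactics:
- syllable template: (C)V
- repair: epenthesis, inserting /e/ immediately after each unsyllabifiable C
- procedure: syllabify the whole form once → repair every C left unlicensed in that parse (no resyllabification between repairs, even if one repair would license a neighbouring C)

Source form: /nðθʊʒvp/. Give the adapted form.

neðeθʊʒevepe

Syllabifying with onset maximization leaves /n/, /ð/, /ʒ/, /v/, /p/ stranded (no codas are permitted; onsets are limited to one consonant).
Inserting the epenthetic vowel yields /n/ → /ne/, /ð/ → /ðe/, /ʒ/ → /ʒe/, /v/ → /ve/, /p/ → /pe/.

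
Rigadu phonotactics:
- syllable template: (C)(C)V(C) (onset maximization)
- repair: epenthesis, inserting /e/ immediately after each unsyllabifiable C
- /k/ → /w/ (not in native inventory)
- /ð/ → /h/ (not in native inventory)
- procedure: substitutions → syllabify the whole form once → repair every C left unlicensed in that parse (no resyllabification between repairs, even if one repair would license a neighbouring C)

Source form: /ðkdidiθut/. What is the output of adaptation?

hewdidiθut

Substitution: /ð/ → /h/, /k/ → /w/, giving /hwdidiθut/.
Syllabifying with onset maximization leaves /h/ stranded (at most one coda consonant is licensed; onsets may contain at most 2 consonants).
Each unlicensed consonant becomes the onset of a new syllable: /h/ → /he/.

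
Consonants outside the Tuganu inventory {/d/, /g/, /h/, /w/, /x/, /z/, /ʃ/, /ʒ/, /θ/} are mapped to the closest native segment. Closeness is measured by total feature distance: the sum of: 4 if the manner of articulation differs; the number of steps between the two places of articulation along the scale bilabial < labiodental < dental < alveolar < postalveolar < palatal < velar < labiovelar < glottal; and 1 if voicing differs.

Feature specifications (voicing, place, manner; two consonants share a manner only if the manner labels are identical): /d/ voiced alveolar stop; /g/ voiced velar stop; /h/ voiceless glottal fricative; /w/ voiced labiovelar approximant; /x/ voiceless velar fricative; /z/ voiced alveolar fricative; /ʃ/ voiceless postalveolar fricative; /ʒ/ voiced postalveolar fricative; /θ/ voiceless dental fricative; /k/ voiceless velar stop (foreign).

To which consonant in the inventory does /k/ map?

/g/ is closest: same manner (stop), place distance 0 (velar→velar), voicing differs (+1); total 1. Next closest is /d/ at distance 4.

g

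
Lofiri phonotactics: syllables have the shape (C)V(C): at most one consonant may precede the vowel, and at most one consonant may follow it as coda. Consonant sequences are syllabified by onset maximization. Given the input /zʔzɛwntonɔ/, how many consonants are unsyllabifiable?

3

Syllabifying with onset maximization leaves /z/, /ʔ/, /n/ stranded (at most one coda consonant is licensed; onsets are limited to one consonant).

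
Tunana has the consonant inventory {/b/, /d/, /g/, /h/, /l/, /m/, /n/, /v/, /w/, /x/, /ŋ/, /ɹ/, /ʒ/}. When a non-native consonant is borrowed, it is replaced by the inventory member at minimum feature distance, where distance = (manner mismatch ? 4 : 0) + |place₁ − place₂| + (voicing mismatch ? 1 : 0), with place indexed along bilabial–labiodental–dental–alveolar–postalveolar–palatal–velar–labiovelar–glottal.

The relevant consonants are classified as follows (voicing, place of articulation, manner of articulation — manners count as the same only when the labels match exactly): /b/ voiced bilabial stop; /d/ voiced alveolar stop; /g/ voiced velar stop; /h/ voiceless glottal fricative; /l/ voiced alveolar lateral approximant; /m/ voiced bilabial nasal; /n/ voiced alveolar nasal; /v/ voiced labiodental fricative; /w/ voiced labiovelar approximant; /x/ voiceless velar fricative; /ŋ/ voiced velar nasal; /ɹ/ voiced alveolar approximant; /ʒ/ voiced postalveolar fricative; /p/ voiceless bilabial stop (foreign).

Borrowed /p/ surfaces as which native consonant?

/b/ is closest: same manner (stop), place distance 0 (bilabial→bilabial), voicing differs (+1); total 1. Next closest is /d/ at distance 4.

b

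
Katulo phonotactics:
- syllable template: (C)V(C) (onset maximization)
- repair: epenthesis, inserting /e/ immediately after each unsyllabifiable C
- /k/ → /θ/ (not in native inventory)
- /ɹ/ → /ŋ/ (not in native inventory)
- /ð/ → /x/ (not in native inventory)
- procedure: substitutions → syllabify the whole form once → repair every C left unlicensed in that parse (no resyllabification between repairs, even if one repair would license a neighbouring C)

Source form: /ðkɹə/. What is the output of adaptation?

xeθeŋə

Substitution: /ð/ → /x/, /k/ → /θ/, /ɹ/ → /ŋ/, giving /xθŋə/.
Under (C)V(C), the unsyllabifiable consonants are /x/, /θ/ (at most one coda consonant is licensed; onsets are limited to one consonant).
Epenthesis after each stranded consonant: /x/ → /xe/, /θ/ → /θe/.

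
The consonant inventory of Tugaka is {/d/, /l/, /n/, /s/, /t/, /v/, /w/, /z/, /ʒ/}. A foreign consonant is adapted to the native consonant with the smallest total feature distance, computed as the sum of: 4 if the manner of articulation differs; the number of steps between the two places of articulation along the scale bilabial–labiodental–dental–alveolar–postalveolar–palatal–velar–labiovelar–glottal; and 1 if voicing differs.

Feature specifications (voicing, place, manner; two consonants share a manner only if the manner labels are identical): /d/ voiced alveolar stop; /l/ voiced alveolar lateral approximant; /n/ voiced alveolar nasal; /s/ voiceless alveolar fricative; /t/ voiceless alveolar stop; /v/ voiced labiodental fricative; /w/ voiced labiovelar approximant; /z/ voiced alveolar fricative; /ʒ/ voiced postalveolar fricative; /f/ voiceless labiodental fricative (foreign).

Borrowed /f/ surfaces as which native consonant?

v

/v/ is closest: same manner (fricative), place distance 0 (labiodental→labiodental), voicing differs (+1); total 1. Next closest is /s/ at distance 2.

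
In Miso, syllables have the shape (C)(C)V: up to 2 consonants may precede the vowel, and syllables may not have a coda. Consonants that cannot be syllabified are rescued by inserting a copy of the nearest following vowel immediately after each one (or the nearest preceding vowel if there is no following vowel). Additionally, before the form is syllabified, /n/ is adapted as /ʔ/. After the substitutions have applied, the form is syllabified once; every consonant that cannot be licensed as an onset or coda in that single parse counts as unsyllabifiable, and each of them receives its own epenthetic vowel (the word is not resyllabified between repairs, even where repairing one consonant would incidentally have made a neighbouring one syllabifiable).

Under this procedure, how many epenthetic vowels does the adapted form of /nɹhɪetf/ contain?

After substitution the input is /ʔɹhɪetf/.
The unsyllabifiable consonants are /ʔ/, /t/, /f/; each receives one epenthetic vowel.

3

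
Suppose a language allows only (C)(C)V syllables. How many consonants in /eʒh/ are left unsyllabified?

2

Under (C)(C)V, the unsyllabifiable consonants are /ʒ/, /h/ (no codas are permitted; onsets may contain at most 2 consonants).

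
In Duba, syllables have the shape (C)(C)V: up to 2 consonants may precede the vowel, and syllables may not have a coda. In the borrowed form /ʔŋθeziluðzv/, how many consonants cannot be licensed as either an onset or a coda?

4

Under (C)(C)V, the unsyllabifiable consonants are /ʔ/, /ð/, /z/, /v/ (no codas are permitted; onsets may contain at most 2 consonants).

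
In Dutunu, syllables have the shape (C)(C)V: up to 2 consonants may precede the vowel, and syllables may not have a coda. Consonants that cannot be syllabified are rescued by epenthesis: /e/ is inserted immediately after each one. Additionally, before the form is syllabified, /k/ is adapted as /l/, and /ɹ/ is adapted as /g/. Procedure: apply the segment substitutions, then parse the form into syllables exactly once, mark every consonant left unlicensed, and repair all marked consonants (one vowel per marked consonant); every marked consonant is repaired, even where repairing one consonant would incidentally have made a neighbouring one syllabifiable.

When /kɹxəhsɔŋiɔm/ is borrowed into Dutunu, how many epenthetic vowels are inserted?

2

After substitution the input is /lgxəhsɔŋiɔm/.
The unsyllabifiable consonants are /l/, /m/; each receives one epenthetic vowel.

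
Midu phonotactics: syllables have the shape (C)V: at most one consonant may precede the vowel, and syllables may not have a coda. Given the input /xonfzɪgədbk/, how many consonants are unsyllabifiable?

Syllabifying with onset maximization leaves /n/, /f/, /d/, /b/, /k/ stranded (no codas are permitted; onsets are limited to one consonant).

5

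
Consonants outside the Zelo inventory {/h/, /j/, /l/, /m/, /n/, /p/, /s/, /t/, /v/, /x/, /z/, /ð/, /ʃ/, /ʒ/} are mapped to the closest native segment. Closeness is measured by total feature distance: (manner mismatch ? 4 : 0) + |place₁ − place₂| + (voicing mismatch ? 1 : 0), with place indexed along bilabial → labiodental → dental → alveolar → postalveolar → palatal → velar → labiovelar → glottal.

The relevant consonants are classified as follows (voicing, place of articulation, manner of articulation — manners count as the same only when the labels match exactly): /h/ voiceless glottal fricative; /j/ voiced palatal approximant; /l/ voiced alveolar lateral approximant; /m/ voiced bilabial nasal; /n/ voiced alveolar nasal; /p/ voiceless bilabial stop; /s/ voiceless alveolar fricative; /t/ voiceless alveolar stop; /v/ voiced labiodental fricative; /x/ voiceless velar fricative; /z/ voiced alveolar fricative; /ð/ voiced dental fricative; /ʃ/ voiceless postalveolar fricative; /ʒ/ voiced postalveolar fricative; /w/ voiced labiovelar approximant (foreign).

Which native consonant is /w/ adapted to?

/j/ is closest: same manner (approximant), place distance 2 (labiovelar→palatal), same voicing; total 2. Next closest is /h/ at distance 6.

j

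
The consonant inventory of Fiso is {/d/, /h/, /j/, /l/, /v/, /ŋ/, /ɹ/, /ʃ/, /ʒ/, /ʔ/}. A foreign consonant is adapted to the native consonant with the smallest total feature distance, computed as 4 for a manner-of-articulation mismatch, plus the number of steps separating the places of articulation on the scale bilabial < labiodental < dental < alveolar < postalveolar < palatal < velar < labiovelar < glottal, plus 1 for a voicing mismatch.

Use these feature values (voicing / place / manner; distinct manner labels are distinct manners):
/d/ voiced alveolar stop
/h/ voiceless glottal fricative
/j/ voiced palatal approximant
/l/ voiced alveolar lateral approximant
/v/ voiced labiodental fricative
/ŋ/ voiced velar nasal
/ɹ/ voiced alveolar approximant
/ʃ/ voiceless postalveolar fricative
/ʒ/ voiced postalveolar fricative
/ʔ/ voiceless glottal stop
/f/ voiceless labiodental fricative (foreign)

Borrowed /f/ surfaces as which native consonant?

/v/ is closest: same manner (fricative), place distance 0 (labiodental→labiodental), voicing differs (+1); total 1. Next closest is /ʃ/ at distance 3.

v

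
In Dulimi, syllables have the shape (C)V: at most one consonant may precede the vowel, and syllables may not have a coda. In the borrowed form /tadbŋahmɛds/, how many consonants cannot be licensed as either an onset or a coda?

Syllabifying with onset maximization leaves /d/, /b/, /h/, /d/, /s/ stranded (no codas are permitted; onsets are limited to one consonant).

5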